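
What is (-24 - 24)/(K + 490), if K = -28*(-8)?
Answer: -8/119 ≈ -0.067227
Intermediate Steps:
K = 224
(-24 - 24)/(K + 490) = (-24 - 24)/(224 + 490) = -48/714 = -48*1/714 = -8/119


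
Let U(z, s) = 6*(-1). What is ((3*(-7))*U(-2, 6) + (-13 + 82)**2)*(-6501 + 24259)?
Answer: 86783346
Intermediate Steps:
U(z, s) = -6
((3*(-7))*U(-2, 6) + (-13 + 82)**2)*(-6501 + 24259) = ((3*(-7))*(-6) + (-13 + 82)**2)*(-6501 + 24259) = (-21*(-6) + 69**2)*17758 = (126 + 4761)*17758 = 4887*17758 = 86783346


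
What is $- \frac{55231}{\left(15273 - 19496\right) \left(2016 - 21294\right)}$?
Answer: $- \frac{55231}{81410994} \approx -0.00067842$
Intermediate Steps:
$- \frac{55231}{\left(15273 - 19496\right) \left(2016 - 21294\right)} = - \frac{55231}{\left(-4223\right) \left(-19278\right)} = - \frac{55231}{81410994}$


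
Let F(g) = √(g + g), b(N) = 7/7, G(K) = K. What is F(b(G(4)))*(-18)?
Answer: -18*√2 ≈ -25.456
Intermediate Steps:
b(N) = 1 (b(N) = 7*(⅐) = 1)
F(g) = √2*√g (F(g) = √(2*g) = √2*√g)
F(b(G(4)))*(-18) = (√2*√1)*(-18) = (√2*1)*(-18) = √2*(-18) = -18*√2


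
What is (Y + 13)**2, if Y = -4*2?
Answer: 25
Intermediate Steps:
Y = -8
(Y + 13)**2 = (-8 + 13)**2 = 5**2 = 25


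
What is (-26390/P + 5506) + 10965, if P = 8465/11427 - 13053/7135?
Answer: 1806783614363/44379428 ≈ 40712.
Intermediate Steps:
P = -88758856/81531645 (P = 8465*(1/11427) - 13053*1/7135 = 8465/11427 - 13053/7135 = -88758856/81531645 ≈ -1.0886)
(-26390/P + 5506) + 10965 = (-26390/(-88758856/81531645) + 5506) + 10965 = (-26390*(-81531645/88758856) + 5506) + 10965 = (1075810055775/44379428 + 5506) + 10965 = 1320163186343/44379428 + 10965 = 1806783614363/44379428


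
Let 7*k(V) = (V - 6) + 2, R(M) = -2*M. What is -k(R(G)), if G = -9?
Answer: -2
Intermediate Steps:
k(V) = -4/7 + V/7 (k(V) = ((V - 6) + 2)/7 = ((-6 + V) + 2)/7 = (-4 + V)/7 = -4/7 + V/7)
-k(R(G)) = -(-4/7 + (-2*(-9))/7) = -(-4/7 + (⅐)*18) = -(-4/7 + 18/7) = -1*2 = -2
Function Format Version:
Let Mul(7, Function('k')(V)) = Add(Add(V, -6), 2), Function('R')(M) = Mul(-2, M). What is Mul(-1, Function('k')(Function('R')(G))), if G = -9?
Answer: -2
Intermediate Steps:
Function('k')(V) = Add(Rational(-4, 7), Mul(Rational(1, 7), V)) (Function('k')(V) = Mul(Rational(1, 7), Add(Add(V, -6), 2)) = Mul(Rational(1, 7), Add(Add(-6, V), 2)) = Mul(Rational(1, 7), Add(-4, V)) = Add(Rational(-4, 7), Mul(Rational(1, 7), V)))
Mul(-1, Function('k')(Function('R')(G))) = Mul(-1, Add(Rational(-4, 7), Mul(Rational(1, 7), Mul(-2, -9)))) = Mul(-1, Add(Rational(-4, 7), Mul(Rational(1, 7), 18))) = Mul(-1, Add(Rational(-4, 7), Rational(18, 7))) = Mul(-1, 2) = -2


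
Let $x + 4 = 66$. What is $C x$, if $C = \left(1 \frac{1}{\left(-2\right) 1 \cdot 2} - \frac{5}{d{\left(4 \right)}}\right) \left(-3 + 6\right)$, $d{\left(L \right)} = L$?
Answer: $-279$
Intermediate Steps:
$x = 62$ ($x = -4 + 66 = 62$)
$C = - \frac{9}{2}$ ($C = \left(1 \frac{1}{\left(-2\right) 1 \cdot 2} - \frac{5}{4}\right) \left(-3 + 6\right) = \left(1 \frac{1}{\left(-2\right) 2} - \frac{5}{4}\right) 3 = \left(1 \frac{1}{-4} - \frac{5}{4}\right) 3 = \left(1 \left(- \frac{1}{4}\right) - \frac{5}{4}\right) 3 = \left(- \frac{1}{4} - \frac{5}{4}\right) 3 = \left(- \frac{3}{2}\right) 3 = - \frac{9}{2} \approx -4.5$)
$C x = \left(- \frac{9}{2}\right) 62 = -279$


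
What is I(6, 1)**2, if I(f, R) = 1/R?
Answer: 1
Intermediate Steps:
I(6, 1)**2 = (1/1)**2 = 1**2 = 1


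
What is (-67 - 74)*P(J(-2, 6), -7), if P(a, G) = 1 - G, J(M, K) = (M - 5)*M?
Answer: -1128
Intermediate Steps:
J(M, K) = M*(-5 + M) (J(M, K) = (-5 + M)*M = M*(-5 + M))
(-67 - 74)*P(J(-2, 6), -7) = (-67 - 74)*(1 - 1*(-7)) = -141*(1 + 7) = -141*8 = -1128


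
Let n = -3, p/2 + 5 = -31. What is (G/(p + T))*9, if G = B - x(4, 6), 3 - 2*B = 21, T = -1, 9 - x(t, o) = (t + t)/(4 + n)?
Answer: 90/73 ≈ 1.2329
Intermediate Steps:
p = -72 (p = -10 + 2*(-31) = -10 - 62 = -72)
x(t, o) = 9 - 2*t (x(t, o) = 9 - (t + t)/(4 - 3) = 9 - 2*t/1 = 9 - 2*t)
B = -9 (B = 3/2 - ½*21 = 3/2 - 21/2 = -9)
G = -10 (G = -9 - (9 - 2*4) = -9 - (9 - 8) = -9 - 1*1 = -9 - 1 = -10)
(G/(p + T))*9 = (-10/(-72 - 1))*9 = (-10/(-73))*9 = -1/73*(-10)*9 = (10/73)*9 = 90/73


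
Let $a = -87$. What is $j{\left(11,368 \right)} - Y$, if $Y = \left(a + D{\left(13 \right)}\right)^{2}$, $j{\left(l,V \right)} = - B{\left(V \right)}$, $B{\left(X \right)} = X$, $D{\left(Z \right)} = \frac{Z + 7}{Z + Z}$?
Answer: $- \frac{1318833}{169} \approx -7803.7$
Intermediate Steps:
$D{\left(Z \right)} = \frac{7 + Z}{2 Z}$
$j{\left(l,V \right)} = - V$
$Y = \frac{1256641}{169}$ ($Y = \left(-87 + \frac{7 + 13}{2 \cdot 13}\right)^{2} = \left(-87 + \frac{1}{2} \cdot \frac{1}{13} \cdot 20\right)^{2} = \left(-87 + \frac{10}{13}\right)^{2} = \left(- \frac{1121}{13}\right)^{2} = \frac{1256641}{169} \approx 7435.7$)
$j{\left(11,368 \right)} - Y = \left(-1\right) 368 - \frac{1256641}{169} = -368 - \frac{1256641}{169} = - \frac{1318833}{169}$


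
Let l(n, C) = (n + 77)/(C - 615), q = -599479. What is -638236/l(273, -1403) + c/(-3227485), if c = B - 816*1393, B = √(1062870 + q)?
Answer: 415687277885708/112961975 - 29*√551/3227485 ≈ 3.6799e+6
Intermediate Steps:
B = 29*√551 (B = √(1062870 - 599479) = √463391 = 29*√551 ≈ 680.73)
l(n, C) = (77 + n)/(-615 + C)
c = -1136688 + 29*√551 (c = 29*√551 - 816*1393 = 29*√551 - 1136688 = -1136688 + 29*√551 ≈ -1.1360e+6)
-638236/l(273, -1403) + c/(-3227485) = -638236*(-615 - 1403)/(77 + 273) + (-1136688 + 29*√551)/(-3227485) = -638236/(350/(-2018)) + (-1136688 + 29*√551)*(-1/3227485) = -638236/((-1/2018*350)) + (1136688/3227485 - 29*√551/3227485) = -638236/(-175/1009) + (1136688/3227485 - 29*√551/3227485) = -638236*(-1009/175) + (1136688/3227485 - 29*√551/3227485) = 643980124/175 + (1136688/3227485 - 29*√551/3227485) = 415687277885708/112961975 - 29*√551/3227485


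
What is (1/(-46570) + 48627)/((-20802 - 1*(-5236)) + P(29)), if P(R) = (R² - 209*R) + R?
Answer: -2264559389/966653490 ≈ -2.3427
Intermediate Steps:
P(R) = R² - 208*R
(1/(-46570) + 48627)/((-20802 - 1*(-5236)) + P(29)) = (1/(-46570) + 48627)/((-20802 - 1*(-5236)) + 29*(-208 + 29)) = (-1/46570 + 48627)/((-20802 + 5236) + 29*(-179)) = 2264559389/(46570*(-15566 - 5191)) = (2264559389/46570)/(-20757) = (2264559389/46570)*(-1/20757) = -2264559389/966653490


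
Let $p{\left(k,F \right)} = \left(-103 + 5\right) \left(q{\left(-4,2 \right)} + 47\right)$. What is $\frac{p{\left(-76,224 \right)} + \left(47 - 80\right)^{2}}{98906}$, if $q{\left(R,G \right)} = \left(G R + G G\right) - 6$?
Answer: $- \frac{2537}{98906} \approx -0.025651$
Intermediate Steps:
$q{\left(R,G \right)} = -6 + G^{2} + G R$ ($q{\left(R,G \right)} = \left(G R + G^{2}\right) - 6 = \left(G^{2} + G R\right) - 6 = -6 + G^{2} + G R$)
$p{\left(k,F \right)} = -3626$ ($p{\left(k,F \right)} = \left(-103 + 5\right) \left(\left(-6 + 2^{2} + 2 \left(-4\right)\right) + 47\right) = - 98 \left(\left(-6 + 4 - 8\right) + 47\right) = - 98 \left(-10 + 47\right) = \left(-98\right) 37 = -3626$)
$\frac{p{\left(-76,224 \right)} + \left(47 - 80\right)^{2}}{98906} = \frac{-3626 + \left(47 - 80\right)^{2}}{98906} = \left(-3626 + \left(-33\right)^{2}\right) \frac{1}{98906} = \left(-3626 + 1089\right) \frac{1}{98906} = \left(-2537\right) \frac{1}{98906} = - \frac{2537}{98906}$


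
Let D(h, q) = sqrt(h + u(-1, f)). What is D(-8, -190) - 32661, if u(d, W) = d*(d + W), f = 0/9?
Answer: -32661 + I*sqrt(7) ≈ -32661.0 + 2.6458*I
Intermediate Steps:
f = 0 (f = 0*(1/9) = 0)
u(d, W) = d*(W + d)
D(h, q) = sqrt(1 + h) (D(h, q) = sqrt(h - (0 - 1)) = sqrt(h - 1*(-1)) = sqrt(h + 1) = sqrt(1 + h))
D(-8, -190) - 32661 = sqrt(1 - 8) - 32661 = sqrt(-7) - 32661 = I*sqrt(7) - 32661 = -32661 + I*sqrt(7)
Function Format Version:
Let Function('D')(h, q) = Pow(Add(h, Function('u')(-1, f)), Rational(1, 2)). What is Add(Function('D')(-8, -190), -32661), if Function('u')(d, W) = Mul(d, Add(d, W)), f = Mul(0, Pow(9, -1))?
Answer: Add(-32661, Mul(I, Pow(7, Rational(1, 2)))) ≈ Add(-32661., Mul(2.6458, I))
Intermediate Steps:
f = 0 (f = Mul(0, Rational(1, 9)) = 0)
Function('u')(d, W) = Mul(d, Add(W, d))
Function('D')(h, q) = Pow(Add(1, h), Rational(1, 2)) (Function('D')(h, q) = Pow(Add(h, Mul(-1, Add(0, -1))), Rational(1, 2)) = Pow(Add(h, Mul(-1, -1)), Rational(1, 2)) = Pow(Add(h, 1), Rational(1, 2)) = Pow(Add(1, h), Rational(1, 2)))
Add(Function('D')(-8, -190), -32661) = Add(Pow(Add(1, -8), Rational(1, 2)), -32661) = Add(Pow(-7, Rational(1, 2)), -32661) = Add(Mul(I, Pow(7, Rational(1, 2))), -32661) = Add(-32661, Mul(I, Pow(7, Rational(1, 2))))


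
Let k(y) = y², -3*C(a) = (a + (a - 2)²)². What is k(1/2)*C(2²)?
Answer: -16/3 ≈ -5.3333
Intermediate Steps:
C(a) = -(a + (-2 + a)²)²/3 (C(a) = -(a + (a - 2)²)²/3 = -(a + (-2 + a)²)²/3)
k(1/2)*C(2²) = (1/2)²*(-(2² + (-2 + 2²)²)²/3) = (½)²*(-(4 + (-2 + 4)²)²/3) = (-(4 + 2²)²/3)/4 = (-(4 + 4)²/3)/4 = (-⅓*8²)/4 = (-⅓*64)/4 = (¼)*(-64/3) = -16/3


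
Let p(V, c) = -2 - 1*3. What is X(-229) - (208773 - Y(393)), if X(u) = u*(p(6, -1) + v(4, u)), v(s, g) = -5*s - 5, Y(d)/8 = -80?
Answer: -202543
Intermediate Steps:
p(V, c) = -5 (p(V, c) = -2 - 3 = -5)
Y(d) = -640 (Y(d) = 8*(-80) = -640)
v(s, g) = -5 - 5*s
X(u) = -30*u (X(u) = u*(-5 + (-5 - 5*4)) = u*(-5 + (-5 - 20)) = u*(-5 - 25) = u*(-30) = -30*u)
X(-229) - (208773 - Y(393)) = -30*(-229) - (208773 - 1*(-640)) = 6870 - (208773 + 640) = 6870 - 1*209413 = 6870 - 209413 = -202543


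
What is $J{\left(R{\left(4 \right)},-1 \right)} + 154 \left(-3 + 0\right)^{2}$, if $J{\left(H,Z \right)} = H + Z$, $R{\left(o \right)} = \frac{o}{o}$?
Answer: $1386$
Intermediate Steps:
$R{\left(o \right)} = 1$
$J{\left(R{\left(4 \right)},-1 \right)} + 154 \left(-3 + 0\right)^{2} = \left(1 - 1\right) + 154 \left(-3 + 0\right)^{2} = 0 + 154 \left(-3\right)^{2} = 0 + 154 \cdot 9 = 0 + 1386 = 1386$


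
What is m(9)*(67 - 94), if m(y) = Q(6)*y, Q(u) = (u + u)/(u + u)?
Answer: -243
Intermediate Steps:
Q(u) = 1 (Q(u) = (2*u)/((2*u)) = (2*u)*(1/(2*u)) = 1)
m(y) = y (m(y) = 1*y = y)
m(9)*(67 - 94) = 9*(67 - 94) = 9*(-27) = -243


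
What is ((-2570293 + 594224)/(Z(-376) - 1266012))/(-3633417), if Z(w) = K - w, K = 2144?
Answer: -1976069/4590793312164 ≈ -4.3044e-7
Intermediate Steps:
Z(w) = 2144 - w
((-2570293 + 594224)/(Z(-376) - 1266012))/(-3633417) = ((-2570293 + 594224)/((2144 - 1*(-376)) - 1266012))/(-3633417) = -1976069/((2144 + 376) - 1266012)*(-1/3633417) = -1976069/(2520 - 1266012)*(-1/3633417) = -1976069/(-1263492)*(-1/3633417) = -1976069*(-1/1263492)*(-1/3633417) = (1976069/1263492)*(-1/3633417) = -1976069/4590793312164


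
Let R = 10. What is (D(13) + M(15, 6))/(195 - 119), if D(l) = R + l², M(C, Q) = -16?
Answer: 163/76 ≈ 2.1447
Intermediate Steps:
D(l) = 10 + l²
(D(13) + M(15, 6))/(195 - 119) = ((10 + 13²) - 16)/(195 - 119) = ((10 + 169) - 16)/76 = (179 - 16)*(1/76) = 163*(1/76) = 163/76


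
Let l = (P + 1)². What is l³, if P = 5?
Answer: 46656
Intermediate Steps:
l = 36 (l = (5 + 1)² = 6² = 36)
l³ = 36³ = 46656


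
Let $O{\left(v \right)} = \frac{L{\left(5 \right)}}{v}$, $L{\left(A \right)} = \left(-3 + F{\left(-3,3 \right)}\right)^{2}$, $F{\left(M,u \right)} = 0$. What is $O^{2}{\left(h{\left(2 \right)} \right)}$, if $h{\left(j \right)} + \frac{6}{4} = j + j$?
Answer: $\frac{324}{25} \approx 12.96$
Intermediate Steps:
$h{\left(j \right)} = - \frac{3}{2} + 2 j$ ($h{\left(j \right)} = - \frac{3}{2} + \left(j + j\right) = - \frac{3}{2} + 2 j$)
$L{\left(A \right)} = 9$ ($L{\left(A \right)} = \left(-3 + 0\right)^{2} = \left(-3\right)^{2} = 9$)
$O{\left(v \right)} = \frac{9}{v}$
$O^{2}{\left(h{\left(2 \right)} \right)} = \left(\frac{9}{- \frac{3}{2} + 2 \cdot 2}\right)^{2} = \left(\frac{9}{- \frac{3}{2} + 4}\right)^{2} = \left(\frac{9}{\frac{5}{2}}\right)^{2} = \left(9 \cdot \frac{2}{5}\right)^{2} = \left(\frac{18}{5}\right)^{2} = \frac{324}{25}$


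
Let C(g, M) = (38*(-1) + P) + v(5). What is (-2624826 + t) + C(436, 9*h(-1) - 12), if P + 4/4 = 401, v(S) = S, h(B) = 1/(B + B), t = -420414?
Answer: -3044873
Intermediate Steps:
h(B) = 1/(2*B)
P = 400 (P = -1 + 401 = 400)
C(g, M) = 367 (C(g, M) = (38*(-1) + 400) + 5 = (-38 + 400) + 5 = 362 + 5 = 367)
(-2624826 + t) + C(436, 9*h(-1) - 12) = (-2624826 - 420414) + 367 = -3045240 + 367 = -3044873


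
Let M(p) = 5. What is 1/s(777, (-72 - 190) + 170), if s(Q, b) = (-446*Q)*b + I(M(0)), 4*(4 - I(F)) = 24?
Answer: 1/31881862 ≈ 3.1366e-8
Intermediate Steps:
I(F) = -2 (I(F) = 4 - 1/4*24 = 4 - 6 = -2)
s(Q, b) = -2 - 446*Q*b (s(Q, b) = (-446*Q)*b - 2 = -446*Q*b - 2 = -2 - 446*Q*b)
1/s(777, (-72 - 190) + 170) = 1/(-2 - 446*777*((-72 - 190) + 170)) = 1/(-2 - 446*777*(-262 + 170)) = 1/(-2 - 446*777*(-92)) = 1/(-2 + 31881864) = 1/31881862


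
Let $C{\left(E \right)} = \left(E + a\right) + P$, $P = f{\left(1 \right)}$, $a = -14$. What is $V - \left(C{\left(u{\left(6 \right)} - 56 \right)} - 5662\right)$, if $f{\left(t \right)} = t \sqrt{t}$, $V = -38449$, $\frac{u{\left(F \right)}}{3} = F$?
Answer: $-32736$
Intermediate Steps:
$u{\left(F \right)} = 3 F$
$f{\left(t \right)} = t^{\frac{3}{2}}$
$P = 1$ ($P = 1^{\frac{3}{2}} = 1$)
$C{\left(E \right)} = -13 + E$ ($C{\left(E \right)} = \left(E - 14\right) + 1 = \left(-14 + E\right) + 1 = -13 + E$)
$V - \left(C{\left(u{\left(6 \right)} - 56 \right)} - 5662\right) = -38449 - \left(\left(-13 + \left(3 \cdot 6 - 56\right)\right) - 5662\right) = -38449 - \left(\left(-13 + \left(18 - 56\right)\right) - 5662\right) = -38449 - \left(\left(-13 - 38\right) - 5662\right) = -38449 - \left(-51 - 5662\right) = -38449 - -5713 = -38449 + 5713 = -32736$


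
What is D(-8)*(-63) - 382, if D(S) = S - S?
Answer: -382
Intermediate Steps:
D(S) = 0
D(-8)*(-63) - 382 = 0*(-63) - 382 = 0 - 382 = -382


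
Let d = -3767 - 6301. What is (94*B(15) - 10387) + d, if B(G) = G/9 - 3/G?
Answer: -304757/15 ≈ -20317.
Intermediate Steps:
d = -10068
B(G) = -3/G + G/9 (B(G) = G*(⅑) - 3/G = G/9 - 3/G = -3/G + G/9)
(94*B(15) - 10387) + d = (94*(-3/15 + (⅑)*15) - 10387) - 10068 = (94*(-3*1/15 + 5/3) - 10387) - 10068 = (94*(-⅕ + 5/3) - 10387) - 10068 = (94*(22/15) - 10387) - 10068 = (2068/15 - 10387) - 10068 = -153737/15 - 10068 = -304757/15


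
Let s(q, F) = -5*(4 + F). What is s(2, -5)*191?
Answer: 955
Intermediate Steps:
s(q, F) = -20 - 5*F
s(2, -5)*191 = (-20 - 5*(-5))*191 = (-20 + 25)*191 = 5*191 = 955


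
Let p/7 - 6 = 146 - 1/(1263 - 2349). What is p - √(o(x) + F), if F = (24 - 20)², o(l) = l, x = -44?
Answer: 1155511/1086 - 2*I*√7 ≈ 1064.0 - 5.2915*I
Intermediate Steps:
F = 16 (F = 4² = 16)
p = 1155511/1086 (p = 42 + 7*(146 - 1/(1263 - 2349)) = 42 + 7*(146 - 1/(-1086)) = 42 + 7*(146 - 1*(-1/1086)) = 42 + 7*(146 + 1/1086) = 42 + 7*(158557/1086) = 42 + 1109899/1086 = 1155511/1086 ≈ 1064.0)
p - √(o(x) + F) = 1155511/1086 - √(-44 + 16) = 1155511/1086 - √(-28) = 1155511/1086 - 2*I*√7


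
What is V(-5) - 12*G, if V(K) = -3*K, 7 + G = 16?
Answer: -93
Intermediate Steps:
G = 9 (G = -7 + 16 = 9)
V(-5) - 12*G = -3*(-5) - 12*9 = 15 - 108 = -93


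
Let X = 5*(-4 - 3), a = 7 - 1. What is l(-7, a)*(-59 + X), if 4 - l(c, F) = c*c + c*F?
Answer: 282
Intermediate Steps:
a = 6
l(c, F) = 4 - c**2 - F*c (l(c, F) = 4 - (c*c + c*F) = 4 - (c**2 + F*c) = 4 + (-c**2 - F*c) = 4 - c**2 - F*c)
X = -35 (X = 5*(-7) = -35)
l(-7, a)*(-59 + X) = (4 - 1*(-7)**2 - 1*6*(-7))*(-59 - 35) = (4 - 1*49 + 42)*(-94) = (4 - 49 + 42)*(-94) = -3*(-94) = 282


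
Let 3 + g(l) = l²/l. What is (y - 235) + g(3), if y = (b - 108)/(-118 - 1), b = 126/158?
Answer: -2200766/9401 ≈ -234.10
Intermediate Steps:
b = 63/79 (b = 126*(1/158) = 63/79 ≈ 0.79747)
y = 8469/9401 (y = (63/79 - 108)/(-118 - 1) = -8469/79/(-119) = -8469/79*(-1/119) = 8469/9401 ≈ 0.90086)
g(l) = -3 + l (g(l) = -3 + l²/l = -3 + l)
(y - 235) + g(3) = (8469/9401 - 235) + (-3 + 3) = -2200766/9401 + 0 = -2200766/9401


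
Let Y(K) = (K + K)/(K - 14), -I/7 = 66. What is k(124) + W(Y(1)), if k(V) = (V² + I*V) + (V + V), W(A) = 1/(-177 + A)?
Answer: -95952205/2303 ≈ -41664.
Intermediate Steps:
I = -462 (I = -7*66 = -462)
Y(K) = 2*K/(-14 + K) (Y(K) = (2*K)/(-14 + K) = 2*K/(-14 + K))
k(V) = V² - 460*V (k(V) = (V² - 462*V) + (V + V) = (V² - 462*V) + 2*V = V² - 460*V)
k(124) + W(Y(1)) = 124*(-460 + 124) + 1/(-177 + 2*1/(-14 + 1)) = 124*(-336) + 1/(-177 + 2*1/(-13)) = -41664 + 1/(-177 + 2*1*(-1/13)) = -41664 + 1/(-177 - 2/13) = -41664 + 1/(-2303/13) = -41664 - 13/2303 = -95952205/2303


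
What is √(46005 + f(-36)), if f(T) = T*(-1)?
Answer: √46041 ≈ 214.57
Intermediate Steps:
f(T) = -T
√(46005 + f(-36)) = √(46005 - 1*(-36)) = √(46005 + 36) = √46041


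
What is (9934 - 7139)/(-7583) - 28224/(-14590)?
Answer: 86621771/55317985 ≈ 1.5659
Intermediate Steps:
(9934 - 7139)/(-7583) - 28224/(-14590) = 2795*(-1/7583) - 28224*(-1/14590) = -2795/7583 + 14112/7295 = 86621771/55317985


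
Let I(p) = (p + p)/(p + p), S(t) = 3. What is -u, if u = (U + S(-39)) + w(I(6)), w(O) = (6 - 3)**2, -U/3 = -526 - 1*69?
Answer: -1797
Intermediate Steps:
U = 1785 (U = -3*(-526 - 1*69) = -3*(-526 - 69) = -3*(-595) = 1785)
I(p) = 1 (I(p) = (2*p)/((2*p)) = (2*p)*(1/(2*p)) = 1)
w(O) = 9 (w(O) = 3**2 = 9)
u = 1797 (u = (1785 + 3) + 9 = 1788 + 9 = 1797)
-u = -1*1797 = -1797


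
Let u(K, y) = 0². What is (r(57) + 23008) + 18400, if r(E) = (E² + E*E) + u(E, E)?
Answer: 47906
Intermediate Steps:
u(K, y) = 0
r(E) = 2*E² (r(E) = (E² + E*E) + 0 = (E² + E²) + 0 = 2*E² + 0 = 2*E²)
(r(57) + 23008) + 18400 = (2*57² + 23008) + 18400 = (2*3249 + 23008) + 18400 = (6498 + 23008) + 18400 = 29506 + 18400 = 47906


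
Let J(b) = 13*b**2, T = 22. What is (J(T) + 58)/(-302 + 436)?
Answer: 3175/67 ≈ 47.388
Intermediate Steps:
(J(T) + 58)/(-302 + 436) = (13*22**2 + 58)/(-302 + 436) = (13*484 + 58)/134 = (6292 + 58)*(1/134) = 6350*(1/134) = 3175/67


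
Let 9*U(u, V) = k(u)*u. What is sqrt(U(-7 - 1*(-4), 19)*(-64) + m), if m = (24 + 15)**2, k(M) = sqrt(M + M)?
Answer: sqrt(13689 + 192*I*sqrt(6))/3 ≈ 39.006 + 0.66985*I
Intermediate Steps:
k(M) = sqrt(2)*sqrt(M) (k(M) = sqrt(2*M) = sqrt(2)*sqrt(M))
U(u, V) = sqrt(2)*u**(3/2)/9 (U(u, V) = ((sqrt(2)*sqrt(u))*u)/9 = (sqrt(2)*u**(3/2))/9 = sqrt(2)*u**(3/2)/9)
m = 1521 (m = 39**2 = 1521)
sqrt(U(-7 - 1*(-4), 19)*(-64) + m) = sqrt((sqrt(2)*(-7 - 1*(-4))**(3/2)/9)*(-64) + 1521) = sqrt((sqrt(2)*(-7 + 4)**(3/2)/9)*(-64) + 1521) = sqrt((sqrt(2)*(-3)**(3/2)/9)*(-64) + 1521) = sqrt((sqrt(2)*(-3*I*sqrt(3))/9)*(-64) + 1521) = sqrt(-I*sqrt(6)/3*(-64) + 1521) = sqrt(64*I*sqrt(6)/3 + 1521) = sqrt(1521 + 64*I*sqrt(6)/3)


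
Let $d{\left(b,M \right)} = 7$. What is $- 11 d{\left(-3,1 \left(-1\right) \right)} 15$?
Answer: $-1155$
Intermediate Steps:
$- 11 d{\left(-3,1 \left(-1\right) \right)} 15 = \left(-11\right) 7 \cdot 15 = \left(-77\right) 15 = -1155$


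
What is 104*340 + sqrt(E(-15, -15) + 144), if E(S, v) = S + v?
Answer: 35360 + sqrt(114) ≈ 35371.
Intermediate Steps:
104*340 + sqrt(E(-15, -15) + 144) = 104*340 + sqrt((-15 - 15) + 144) = 35360 + sqrt(-30 + 144) = 35360 + sqrt(114)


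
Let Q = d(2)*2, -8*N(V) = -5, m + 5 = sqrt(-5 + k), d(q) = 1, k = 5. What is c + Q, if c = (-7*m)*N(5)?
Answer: 191/8 ≈ 23.875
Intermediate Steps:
m = -5 (m = -5 + sqrt(-5 + 5) = -5 + sqrt(0) = -5 + 0 = -5)
N(V) = 5/8 (N(V) = -1/8*(-5) = 5/8)
c = 175/8 (c = -7*(-5)*(5/8) = 35*(5/8) = 175/8 ≈ 21.875)
Q = 2 (Q = 1*2 = 2)
c + Q = 175/8 + 2 = 191/8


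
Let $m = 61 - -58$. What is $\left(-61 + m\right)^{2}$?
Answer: $3364$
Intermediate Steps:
$m = 119$ ($m = 61 + 58 = 119$)
$\left(-61 + m\right)^{2} = \left(-61 + 119\right)^{2} = 58^{2} = 3364$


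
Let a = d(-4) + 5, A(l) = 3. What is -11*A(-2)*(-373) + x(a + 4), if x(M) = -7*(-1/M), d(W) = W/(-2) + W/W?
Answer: 147715/12 ≈ 12310.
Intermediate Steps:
d(W) = 1 - W/2 (d(W) = W*(-½) + 1 = -W/2 + 1 = 1 - W/2)
a = 8 (a = (1 - ½*(-4)) + 5 = (1 + 2) + 5 = 3 + 5 = 8)
x(M) = 7/M (x(M) = -(-7)/M = 7/M)
-11*A(-2)*(-373) + x(a + 4) = -11*3*(-373) + 7/(8 + 4) = -33*(-373) + 7/12 = 12309 + 7*(1/12) = 12309 + 7/12 = 147715/12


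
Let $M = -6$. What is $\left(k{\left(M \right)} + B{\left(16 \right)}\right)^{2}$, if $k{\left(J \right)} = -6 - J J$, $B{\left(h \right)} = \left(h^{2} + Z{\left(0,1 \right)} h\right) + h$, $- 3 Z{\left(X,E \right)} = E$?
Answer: $\frac{454276}{9} \approx 50475.0$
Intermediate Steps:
$Z{\left(X,E \right)} = - \frac{E}{3}$
$B{\left(h \right)} = h^{2} + \frac{2 h}{3}$ ($B{\left(h \right)} = \left(h^{2} + \left(- \frac{1}{3}\right) 1 h\right) + h = \left(h^{2} - \frac{h}{3}\right) + h = h^{2} + \frac{2 h}{3}$)
$k{\left(J \right)} = -6 - J^{2}$
$\left(k{\left(M \right)} + B{\left(16 \right)}\right)^{2} = \left(\left(-6 - \left(-6\right)^{2}\right) + \frac{1}{3} \cdot 16 \left(2 + 3 \cdot 16\right)\right)^{2} = \left(\left(-6 - 36\right) + \frac{1}{3} \cdot 16 \left(2 + 48\right)\right)^{2} = \left(\left(-6 - 36\right) + \frac{1}{3} \cdot 16 \cdot 50\right)^{2} = \left(-42 + \frac{800}{3}\right)^{2} = \left(\frac{674}{3}\right)^{2} = \frac{454276}{9}$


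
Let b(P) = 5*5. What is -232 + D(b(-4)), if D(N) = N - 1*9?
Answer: -216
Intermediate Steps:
b(P) = 25
D(N) = -9 + N (D(N) = N - 9 = -9 + N)
-232 + D(b(-4)) = -232 + (-9 + 25) = -232 + 16 = -216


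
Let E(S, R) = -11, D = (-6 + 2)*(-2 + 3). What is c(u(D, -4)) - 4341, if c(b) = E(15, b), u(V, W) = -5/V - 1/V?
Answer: -4352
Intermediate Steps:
D = -4 (D = -4*1 = -4)
u(V, W) = -6/V
c(b) = -11
c(u(D, -4)) - 4341 = -11 - 4341 = -4352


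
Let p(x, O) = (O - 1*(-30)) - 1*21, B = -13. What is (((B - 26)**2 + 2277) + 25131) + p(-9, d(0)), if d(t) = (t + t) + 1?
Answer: 28939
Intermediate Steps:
d(t) = 1 + 2*t (d(t) = 2*t + 1 = 1 + 2*t)
p(x, O) = 9 + O (p(x, O) = (O + 30) - 21 = (30 + O) - 21 = 9 + O)
(((B - 26)**2 + 2277) + 25131) + p(-9, d(0)) = (((-13 - 26)**2 + 2277) + 25131) + (9 + (1 + 2*0)) = (((-39)**2 + 2277) + 25131) + (9 + (1 + 0)) = ((1521 + 2277) + 25131) + (9 + 1) = (3798 + 25131) + 10 = 28929 + 10 = 28939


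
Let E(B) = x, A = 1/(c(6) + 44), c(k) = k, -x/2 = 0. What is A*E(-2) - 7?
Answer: -7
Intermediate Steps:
x = 0 (x = -2*0 = 0)
A = 1/50 (A = 1/(6 + 44) = 1/50 ≈ 0.020000)
E(B) = 0
A*E(-2) - 7 = (1/50)*0 - 7 = 0 - 7 = -7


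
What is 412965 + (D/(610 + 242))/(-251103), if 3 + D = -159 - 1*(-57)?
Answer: 29449877112215/71313252 ≈ 4.1297e+5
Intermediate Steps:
D = -105 (D = -3 + (-159 - 1*(-57)) = -3 + (-159 + 57) = -3 - 102 = -105)
412965 + (D/(610 + 242))/(-251103) = 412965 + (-105/(610 + 242))/(-251103) = 412965 + (-105/852)*(-1/251103) = 412965 + ((1/852)*(-105))*(-1/251103) = 412965 - 35/284*(-1/251103) = 412965 + 35/71313252 = 29449877112215/71313252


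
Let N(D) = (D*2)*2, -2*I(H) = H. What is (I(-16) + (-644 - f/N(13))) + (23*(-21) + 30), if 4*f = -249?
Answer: -226263/208 ≈ -1087.8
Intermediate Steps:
f = -249/4 (f = (1/4)*(-249) = -249/4 ≈ -62.250)
I(H) = -H/2
N(D) = 4*D (N(D) = (2*D)*2 = 4*D)
(I(-16) + (-644 - f/N(13))) + (23*(-21) + 30) = (-1/2*(-16) + (-644 - (-249)/(4*(4*13)))) + (23*(-21) + 30) = (8 + (-644 - (-249)/(4*52))) + (-483 + 30) = (8 + (-644 - (-249)/(4*52))) - 453 = (8 + (-644 - 1*(-249/208))) - 453 = (8 + (-644 + 249/208)) - 453 = (8 - 133703/208) - 453 = -132039/208 - 453 = -226263/208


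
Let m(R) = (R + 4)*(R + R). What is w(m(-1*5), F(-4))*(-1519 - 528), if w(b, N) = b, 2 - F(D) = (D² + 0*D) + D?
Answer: -20470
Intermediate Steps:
F(D) = 2 - D - D² (F(D) = 2 - ((D² + 0*D) + D) = 2 - ((D² + 0) + D) = 2 - (D² + D) = 2 - (D + D²) = 2 + (-D - D²) = 2 - D - D²)
m(R) = 2*R*(4 + R) (m(R) = (4 + R)*(2*R) = 2*R*(4 + R))
w(m(-1*5), F(-4))*(-1519 - 528) = (2*(-1*5)*(4 - 1*5))*(-1519 - 528) = (2*(-5)*(4 - 5))*(-2047) = (2*(-5)*(-1))*(-2047) = 10*(-2047) = -20470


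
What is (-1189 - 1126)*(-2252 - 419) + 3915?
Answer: 6187280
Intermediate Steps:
(-1189 - 1126)*(-2252 - 419) + 3915 = -2315*(-2671) + 3915 = 6183365 + 3915 = 6187280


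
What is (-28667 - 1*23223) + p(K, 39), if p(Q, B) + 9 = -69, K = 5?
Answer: -51968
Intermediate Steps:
p(Q, B) = -78 (p(Q, B) = -9 - 69 = -78)
(-28667 - 1*23223) + p(K, 39) = (-28667 - 1*23223) - 78 = (-28667 - 23223) - 78 = -51890 - 78 = -51968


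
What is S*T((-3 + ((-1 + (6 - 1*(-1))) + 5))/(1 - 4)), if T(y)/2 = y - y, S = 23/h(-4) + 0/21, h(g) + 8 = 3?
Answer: 0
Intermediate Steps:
h(g) = -5 (h(g) = -8 + 3 = -5)
S = -23/5 (S = 23/(-5) + 0/21 = 23*(-⅕) + 0*(1/21) = -23/5 + 0 = -23/5 ≈ -4.6000)
T(y) = 0 (T(y) = 2*(y - y) = 2*0 = 0)
S*T((-3 + ((-1 + (6 - 1*(-1))) + 5))/(1 - 4)) = -23/5*0 = 0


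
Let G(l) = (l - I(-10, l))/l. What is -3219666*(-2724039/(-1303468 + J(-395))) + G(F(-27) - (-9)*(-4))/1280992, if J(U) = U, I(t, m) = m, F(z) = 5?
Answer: -2923498583658/434621 ≈ -6.7265e+6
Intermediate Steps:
G(l) = 0 (G(l) = (l - l)/l = 0/l = 0)
-3219666*(-2724039/(-1303468 + J(-395))) + G(F(-27) - (-9)*(-4))/1280992 = -3219666*(-2724039/(-1303468 - 395)) + 0/1280992 = -3219666/((-1303863*(-1/2724039))) + 0*(1/1280992) = -3219666/434621/908013 + 0 = -3219666*908013/434621 + 0 = -2923498583658/434621 + 0 = -2923498583658/434621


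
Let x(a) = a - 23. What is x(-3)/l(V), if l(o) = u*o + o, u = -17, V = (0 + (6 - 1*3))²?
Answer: 13/72 ≈ 0.18056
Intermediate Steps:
x(a) = -23 + a
V = 9 (V = (0 + (6 - 3))² = (0 + 3)² = 3² = 9)
l(o) = -16*o (l(o) = -17*o + o = -16*o)
x(-3)/l(V) = (-23 - 3)/((-16*9)) = -26/(-144) = -26*(-1/144) = 13/72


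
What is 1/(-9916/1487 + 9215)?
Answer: 1487/13692789 ≈ 0.00010860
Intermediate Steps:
1/(-9916/1487 + 9215) = 1/(13692789/1487) = 1487/13692789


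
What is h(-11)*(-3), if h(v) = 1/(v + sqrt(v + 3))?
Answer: 11/43 + 2*I*sqrt(2)/43 ≈ 0.25581 + 0.065777*I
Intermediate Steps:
h(v) = 1/(v + sqrt(3 + v))
h(-11)*(-3) = -3/(-11 + sqrt(3 - 11)) = -3/(-11 + sqrt(-8)) = -3/(-11 + 2*I*sqrt(2))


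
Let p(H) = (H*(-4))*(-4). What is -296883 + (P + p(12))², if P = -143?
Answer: -294482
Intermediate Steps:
p(H) = 16*H (p(H) = -4*H*(-4) = 16*H)
-296883 + (P + p(12))² = -296883 + (-143 + 16*12)² = -296883 + (-143 + 192)² = -296883 + 49² = -296883 + 2401 = -294482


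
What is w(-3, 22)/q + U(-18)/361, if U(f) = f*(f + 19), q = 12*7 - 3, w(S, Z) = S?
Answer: -847/9747 ≈ -0.086899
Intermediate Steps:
q = 81 (q = 84 - 3 = 81)
U(f) = f*(19 + f)
w(-3, 22)/q + U(-18)/361 = -3/81 - 18*(19 - 18)/361 = -3*1/81 - 18*1*(1/361) = -1/27 - 18*1/361 = -1/27 - 18/361 = -847/9747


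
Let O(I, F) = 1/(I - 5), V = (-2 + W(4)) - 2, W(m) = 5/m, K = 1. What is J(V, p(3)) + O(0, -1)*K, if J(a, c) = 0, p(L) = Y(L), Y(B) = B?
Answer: -1/5 ≈ -0.20000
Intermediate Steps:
p(L) = L
V = -11/4 (V = (-2 + 5/4) - 2 = -3/4 - 2 = -11/4 ≈ -2.7500)
O(I, F) = 1/(-5 + I)
J(V, p(3)) + O(0, -1)*K = 0 + 1/(-5 + 0) = 0 + 1/(-5) = 0 - 1/5*1 = 0 - 1/5 = -1/5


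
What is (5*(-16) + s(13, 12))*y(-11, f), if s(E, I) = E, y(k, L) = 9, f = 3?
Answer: -603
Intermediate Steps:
(5*(-16) + s(13, 12))*y(-11, f) = (5*(-16) + 13)*9 = (-80 + 13)*9 = -67*9 = -603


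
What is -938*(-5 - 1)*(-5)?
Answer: -28140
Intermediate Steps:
-938*(-5 - 1)*(-5) = -(-5628)*(-5) = -938*30 = -28140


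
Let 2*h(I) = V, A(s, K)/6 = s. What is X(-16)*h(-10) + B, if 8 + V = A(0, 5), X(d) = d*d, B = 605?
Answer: -419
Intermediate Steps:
X(d) = d**2
A(s, K) = 6*s
V = -8 (V = -8 + 6*0 = -8 + 0 = -8)
h(I) = -4 (h(I) = (1/2)*(-8) = -4)
X(-16)*h(-10) + B = (-16)**2*(-4) + 605 = 256*(-4) + 605 = -1024 + 605 = -419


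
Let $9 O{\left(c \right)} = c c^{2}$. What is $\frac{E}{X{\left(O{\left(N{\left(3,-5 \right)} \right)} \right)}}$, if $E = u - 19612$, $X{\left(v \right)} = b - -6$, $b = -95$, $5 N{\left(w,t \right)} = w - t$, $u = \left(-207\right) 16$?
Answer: $\frac{22924}{89} \approx 257.57$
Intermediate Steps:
$u = -3312$
$N{\left(w,t \right)} = - \frac{t}{5} + \frac{w}{5}$ ($N{\left(w,t \right)} = \frac{w - t}{5} = - \frac{t}{5} + \frac{w}{5}$)
$O{\left(c \right)} = \frac{c^{3}}{9}$ ($O{\left(c \right)} = \frac{c c^{2}}{9} = \frac{c^{3}}{9}$)
$X{\left(v \right)} = -89$ ($X{\left(v \right)} = -95 - -6 = -95 + 6 = -89$)
$E = -22924$ ($E = -3312 - 19612 = -22924$)
$\frac{E}{X{\left(O{\left(N{\left(3,-5 \right)} \right)} \right)}} = - \frac{22924}{-89} = \left(-22924\right) \left(- \frac{1}{89}\right) = \frac{22924}{89}$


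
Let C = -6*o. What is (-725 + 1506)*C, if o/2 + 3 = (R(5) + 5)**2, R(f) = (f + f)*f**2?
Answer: -609386184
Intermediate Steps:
R(f) = 2*f**3 (R(f) = (2*f)*f**2 = 2*f**3)
o = 130044 (o = -6 + 2*(2*5**3 + 5)**2 = -6 + 2*(2*125 + 5)**2 = -6 + 2*(250 + 5)**2 = -6 + 2*255**2 = -6 + 2*65025 = -6 + 130050 = 130044)
C = -780264 (C = -6*130044 = -780264)
(-725 + 1506)*C = (-725 + 1506)*(-780264) = 781*(-780264) = -609386184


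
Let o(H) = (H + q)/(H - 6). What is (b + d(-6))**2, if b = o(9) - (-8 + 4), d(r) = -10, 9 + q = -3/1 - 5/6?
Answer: 17161/324 ≈ 52.966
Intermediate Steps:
q = -77/6 (q = -9 + (-3/1 - 5/6) = -9 + (-3*1 - 5*1/6) = -9 + (-3 - 5/6) = -9 - 23/6 = -77/6 ≈ -12.833)
o(H) = (-77/6 + H)/(-6 + H) (o(H) = (H - 77/6)/(H - 6) = (-77/6 + H)/(-6 + H))
b = 49/18 (b = (-77/6 + 9)/(-6 + 9) - (-8 + 4) = -23/6/3 - 1*(-4) = (1/3)*(-23/6) + 4 = -23/18 + 4 = 49/18 ≈ 2.7222)
(b + d(-6))**2 = (49/18 - 10)**2 = (-131/18)**2 = 17161/324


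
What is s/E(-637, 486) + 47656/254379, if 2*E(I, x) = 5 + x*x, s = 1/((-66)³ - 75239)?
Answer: 4083088387582402/21794778014819565 ≈ 0.18734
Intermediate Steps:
s = -1/362735 (s = 1/(-287496 - 75239) = 1/(-362735) = -1/362735 ≈ -2.7568e-6)
E(I, x) = 5/2 + x²/2 (E(I, x) = (5 + x*x)/2 = (5 + x²)/2 = 5/2 + x²/2)
s/E(-637, 486) + 47656/254379 = -1/(362735*(5/2 + (½)*486²)) + 47656/254379 = -1/(362735*(5/2 + (½)*236196)) + 47656*(1/254379) = -1/(362735*(5/2 + 118098)) + 47656/254379 = -1/(362735*236201/2) + 47656/254379 = -1/362735*2/236201 + 47656/254379 = -2/85678369735 + 47656/254379 = 4083088387582402/21794778014819565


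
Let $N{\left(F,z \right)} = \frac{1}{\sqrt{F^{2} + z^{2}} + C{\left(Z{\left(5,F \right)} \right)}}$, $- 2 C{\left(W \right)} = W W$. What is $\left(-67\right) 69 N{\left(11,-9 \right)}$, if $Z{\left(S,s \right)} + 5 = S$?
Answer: $- \frac{4623 \sqrt{202}}{202} \approx -325.27$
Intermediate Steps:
$Z{\left(S,s \right)} = -5 + S$
$C{\left(W \right)} = - \frac{W^{2}}{2}$ ($C{\left(W \right)} = - \frac{W W}{2} = - \frac{W^{2}}{2}$)
$N{\left(F,z \right)} = \frac{1}{\sqrt{F^{2} + z^{2}}}$ ($N{\left(F,z \right)} = \frac{1}{\sqrt{F^{2} + z^{2}} - \frac{\left(-5 + 5\right)^{2}}{2}} = \frac{1}{\sqrt{F^{2} + z^{2}} - \frac{0^{2}}{2}} = \frac{1}{\sqrt{F^{2} + z^{2}} - 0} = \frac{1}{\sqrt{F^{2} + z^{2}} + 0} = \frac{1}{\sqrt{F^{2} + z^{2}}}$)
$\left(-67\right) 69 N{\left(11,-9 \right)} = \frac{\left(-67\right) 69}{\sqrt{11^{2} + \left(-9\right)^{2}}} = - \frac{4623}{\sqrt{121 + 81}} = - \frac{4623}{\sqrt{202}} = - 4623 \frac{\sqrt{202}}{202} = - \frac{4623 \sqrt{202}}{202}$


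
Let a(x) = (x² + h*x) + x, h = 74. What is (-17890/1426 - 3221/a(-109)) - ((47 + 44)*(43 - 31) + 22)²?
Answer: -3279215975231/2642378 ≈ -1.2410e+6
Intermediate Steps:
a(x) = x² + 75*x (a(x) = (x² + 74*x) + x = x² + 75*x)
(-17890/1426 - 3221/a(-109)) - ((47 + 44)*(43 - 31) + 22)² = (-17890/1426 - 3221*(-1/(109*(75 - 109)))) - ((47 + 44)*(43 - 31) + 22)² = (-17890*1/1426 - 3221/((-109*(-34)))) - (91*12 + 22)² = (-8945/713 - 3221/3706) - (1092 + 22)² = (-8945/713 - 3221*1/3706) - 1*1114² = (-8945/713 - 3221/3706) - 1*1240996 = -35446743/2642378 - 1240996 = -3279215975231/2642378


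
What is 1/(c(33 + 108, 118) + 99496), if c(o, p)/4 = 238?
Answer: 1/100448 ≈ 9.9554e-6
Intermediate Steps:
c(o, p) = 952 (c(o, p) = 4*238 = 952)
1/(c(33 + 108, 118) + 99496) = 1/(952 + 99496) = 1/100448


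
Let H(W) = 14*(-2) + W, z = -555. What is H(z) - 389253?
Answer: -389836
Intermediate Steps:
H(W) = -28 + W
H(z) - 389253 = (-28 - 555) - 389253 = -583 - 389253 = -389836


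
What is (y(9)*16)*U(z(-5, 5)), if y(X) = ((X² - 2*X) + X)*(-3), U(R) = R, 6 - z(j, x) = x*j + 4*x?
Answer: -38016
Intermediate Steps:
z(j, x) = 6 - 4*x - j*x (z(j, x) = 6 - (x*j + 4*x) = 6 - (j*x + 4*x) = 6 - (4*x + j*x) = 6 + (-4*x - j*x) = 6 - 4*x - j*x)
y(X) = -3*X² + 3*X (y(X) = (X² - X)*(-3) = -3*X² + 3*X)
(y(9)*16)*U(z(-5, 5)) = ((3*9*(1 - 1*9))*16)*(6 - 4*5 - 1*(-5)*5) = ((3*9*(1 - 9))*16)*(6 - 20 + 25) = ((3*9*(-8))*16)*11 = -216*16*11 = -3456*11 = -38016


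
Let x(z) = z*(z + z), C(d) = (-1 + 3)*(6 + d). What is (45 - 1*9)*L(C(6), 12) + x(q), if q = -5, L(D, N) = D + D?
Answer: 1778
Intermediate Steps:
C(d) = 12 + 2*d (C(d) = 2*(6 + d) = 12 + 2*d)
L(D, N) = 2*D
x(z) = 2*z² (x(z) = z*(2*z) = 2*z²)
(45 - 1*9)*L(C(6), 12) + x(q) = (45 - 1*9)*(2*(12 + 2*6)) + 2*(-5)² = (45 - 9)*(2*(12 + 12)) + 2*25 = 36*(2*24) + 50 = 36*48 + 50 = 1728 + 50 = 1778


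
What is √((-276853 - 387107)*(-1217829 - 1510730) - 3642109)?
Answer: √1811650391531 ≈ 1.3460e+6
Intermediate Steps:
√((-276853 - 387107)*(-1217829 - 1510730) - 3642109) = √(-663960*(-2728559) - 3642109) = √(1811654033640 - 3642109) = √1811650391531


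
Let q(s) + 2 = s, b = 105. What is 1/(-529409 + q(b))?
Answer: -1/529306 ≈ -1.8893e-6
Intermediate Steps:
q(s) = -2 + s
1/(-529409 + q(b)) = 1/(-529409 + (-2 + 105)) = 1/(-529409 + 103) = 1/(-529306) = -1/529306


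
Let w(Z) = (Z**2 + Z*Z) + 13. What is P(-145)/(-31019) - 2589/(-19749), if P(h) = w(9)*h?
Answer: 193813022/204198077 ≈ 0.94914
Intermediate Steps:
w(Z) = 13 + 2*Z**2 (w(Z) = (Z**2 + Z**2) + 13 = 2*Z**2 + 13 = 13 + 2*Z**2)
P(h) = 175*h (P(h) = (13 + 2*9**2)*h = (13 + 2*81)*h = (13 + 162)*h = 175*h)
P(-145)/(-31019) - 2589/(-19749) = (175*(-145))/(-31019) - 2589/(-19749) = -25375*(-1/31019) - 2589*(-1/19749) = 25375/31019 + 863/6583 = 193813022/204198077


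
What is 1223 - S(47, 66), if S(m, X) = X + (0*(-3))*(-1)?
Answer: 1157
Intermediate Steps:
S(m, X) = X (S(m, X) = X + 0*(-1) = X + 0 = X)
1223 - S(47, 66) = 1223 - 1*66 = 1223 - 66 = 1157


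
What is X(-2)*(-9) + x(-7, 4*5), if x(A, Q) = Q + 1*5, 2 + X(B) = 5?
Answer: -2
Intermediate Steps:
X(B) = 3 (X(B) = -2 + 5 = 3)
x(A, Q) = 5 + Q (x(A, Q) = Q + 5 = 5 + Q)
X(-2)*(-9) + x(-7, 4*5) = 3*(-9) + (5 + 4*5) = -27 + (5 + 20) = -27 + 25 = -2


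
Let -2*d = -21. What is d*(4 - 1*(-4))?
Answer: 84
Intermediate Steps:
d = 21/2 (d = -½*(-21) = 21/2 ≈ 10.500)
d*(4 - 1*(-4)) = 21*(4 - 1*(-4))/2 = 21*(4 + 4)/2 = (21/2)*8 = 84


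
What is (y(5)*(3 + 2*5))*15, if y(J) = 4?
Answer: 780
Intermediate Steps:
(y(5)*(3 + 2*5))*15 = (4*(3 + 2*5))*15 = (4*(3 + 10))*15 = (4*13)*15 = 52*15 = 780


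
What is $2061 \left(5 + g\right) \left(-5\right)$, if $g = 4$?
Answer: $-92745$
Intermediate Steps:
$2061 \left(5 + g\right) \left(-5\right) = 2061 \left(5 + 4\right) \left(-5\right) = 2061 \cdot 9 \left(-5\right) = 2061 \left(-45\right) = -92745$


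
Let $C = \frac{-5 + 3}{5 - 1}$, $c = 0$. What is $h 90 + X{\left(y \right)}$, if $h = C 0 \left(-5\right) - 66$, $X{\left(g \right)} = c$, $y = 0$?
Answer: $-5940$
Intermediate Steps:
$C = - \frac{1}{2}$ ($C = - \frac{2}{4} = \left(-2\right) \frac{1}{4} = - \frac{1}{2} \approx -0.5$)
$X{\left(g \right)} = 0$
$h = -66$ ($h = \left(- \frac{1}{2}\right) 0 \left(-5\right) - 66 = 0 \left(-5\right) - 66 = 0 - 66 = -66$)
$h 90 + X{\left(y \right)} = \left(-66\right) 90 + 0 = -5940 + 0 = -5940$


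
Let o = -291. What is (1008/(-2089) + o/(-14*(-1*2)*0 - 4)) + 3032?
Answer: 25939259/8356 ≈ 3104.3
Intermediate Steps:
(1008/(-2089) + o/(-14*(-1*2)*0 - 4)) + 3032 = (1008/(-2089) - 291/(-14*(-1*2)*0 - 4)) + 3032 = (1008*(-1/2089) - 291/(-(-28)*0 - 4)) + 3032 = (-1008/2089 - 291/(-14*0 - 4)) + 3032 = (-1008/2089 - 291/(0 - 4)) + 3032 = (-1008/2089 - 291/(-4)) + 3032 = (-1008/2089 - 291*(-¼)) + 3032 = (-1008/2089 + 291/4) + 3032 = 603867/8356 + 3032 = 25939259/8356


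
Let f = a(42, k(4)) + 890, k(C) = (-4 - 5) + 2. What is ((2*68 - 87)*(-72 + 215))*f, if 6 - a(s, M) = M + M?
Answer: 6376370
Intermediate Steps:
k(C) = -7 (k(C) = -9 + 2 = -7)
a(s, M) = 6 - 2*M (a(s, M) = 6 - (M + M) = 6 - 2*M)
f = 910 (f = (6 - 2*(-7)) + 890 = (6 + 14) + 890 = 20 + 890 = 910)
((2*68 - 87)*(-72 + 215))*f = ((2*68 - 87)*(-72 + 215))*910 = ((136 - 87)*143)*910 = (49*143)*910 = 7007*910 = 6376370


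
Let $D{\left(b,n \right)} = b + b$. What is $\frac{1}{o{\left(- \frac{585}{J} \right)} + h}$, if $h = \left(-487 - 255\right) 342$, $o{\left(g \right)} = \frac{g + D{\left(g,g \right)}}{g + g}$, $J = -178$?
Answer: $- \frac{2}{507525} \approx -3.9407 \cdot 10^{-6}$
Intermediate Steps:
$D{\left(b,n \right)} = 2 b$
$o{\left(g \right)} = \frac{3}{2}$ ($o{\left(g \right)} = \frac{g + 2 g}{g + g} = \frac{3 g}{2 g} = 3 g \frac{1}{2 g} = \frac{3}{2}$)
$h = -253764$ ($h = \left(-742\right) 342 = -253764$)
$\frac{1}{o{\left(- \frac{585}{J} \right)} + h} = \frac{1}{\frac{3}{2} - 253764} = \frac{1}{- \frac{507525}{2}} = - \frac{2}{507525}$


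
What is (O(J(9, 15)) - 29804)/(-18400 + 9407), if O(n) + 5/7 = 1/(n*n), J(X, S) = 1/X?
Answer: 208066/62951 ≈ 3.3052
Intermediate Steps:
O(n) = -5/7 + n⁻² (O(n) = -5/7 + 1/(n*n) = -5/7 + n⁻²)
(O(J(9, 15)) - 29804)/(-18400 + 9407) = ((-5/7 + (1/9)⁻²) - 29804)/(-18400 + 9407) = ((-5/7 + (⅑)⁻²) - 29804)/(-8993) = ((-5/7 + 81) - 29804)*(-1/8993) = (562/7 - 29804)*(-1/8993) = -208066/7*(-1/8993) = 208066/62951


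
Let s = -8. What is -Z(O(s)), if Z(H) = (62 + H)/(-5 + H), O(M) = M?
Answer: 54/13 ≈ 4.1538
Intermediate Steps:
Z(H) = (62 + H)/(-5 + H)
-Z(O(s)) = -(62 - 8)/(-5 - 8) = -54/(-13) = -(-1)*54/13 = -1*(-54/13) = 54/13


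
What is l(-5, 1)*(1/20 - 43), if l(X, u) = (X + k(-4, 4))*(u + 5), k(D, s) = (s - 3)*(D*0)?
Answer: 2577/2 ≈ 1288.5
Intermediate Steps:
k(D, s) = 0 (k(D, s) = (-3 + s)*0 = 0)
l(X, u) = X*(5 + u) (l(X, u) = (X + 0)*(u + 5) = X*(5 + u))
l(-5, 1)*(1/20 - 43) = (-5*(5 + 1))*(1/20 - 43) = (-5*6)*(1/20 - 43) = -30*(-859/20) = 2577/2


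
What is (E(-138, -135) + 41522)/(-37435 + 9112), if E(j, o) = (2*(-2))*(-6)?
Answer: -41546/28323 ≈ -1.4669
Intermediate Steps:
E(j, o) = 24 (E(j, o) = -4*(-6) = 24)
(E(-138, -135) + 41522)/(-37435 + 9112) = (24 + 41522)/(-37435 + 9112) = 41546/(-28323) = 41546*(-1/28323) = -41546/28323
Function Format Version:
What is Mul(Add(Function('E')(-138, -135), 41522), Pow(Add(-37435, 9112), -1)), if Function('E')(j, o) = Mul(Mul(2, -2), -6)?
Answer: Rational(-41546, 28323) ≈ -1.4669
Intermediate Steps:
Function('E')(j, o) = 24 (Function('E')(j, o) = Mul(-4, -6) = 24)
Mul(Add(Function('E')(-138, -135), 41522), Pow(Add(-37435, 9112), -1)) = Mul(Add(24, 41522), Pow(Add(-37435, 9112), -1)) = Mul(41546, Pow(-28323, -1)) = Mul(41546, Rational(-1, 28323)) = Rational(-41546, 28323)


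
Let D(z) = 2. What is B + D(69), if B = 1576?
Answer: 1578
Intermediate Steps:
B + D(69) = 1576 + 2 = 1578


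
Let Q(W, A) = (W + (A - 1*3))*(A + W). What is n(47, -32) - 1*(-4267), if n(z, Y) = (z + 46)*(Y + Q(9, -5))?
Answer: 1663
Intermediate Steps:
Q(W, A) = (A + W)*(-3 + A + W) (Q(W, A) = (W + (A - 3))*(A + W) = (W + (-3 + A))*(A + W) = (-3 + A + W)*(A + W) = (A + W)*(-3 + A + W))
n(z, Y) = (4 + Y)*(46 + z) (n(z, Y) = (z + 46)*(Y + ((-5)**2 + 9**2 - 3*(-5) - 3*9 + 2*(-5)*9)) = (46 + z)*(Y + (25 + 81 + 15 - 27 - 90)) = (46 + z)*(Y + 4) = (46 + z)*(4 + Y) = (4 + Y)*(46 + z))
n(47, -32) - 1*(-4267) = (184 + 4*47 + 46*(-32) - 32*47) - 1*(-4267) = (184 + 188 - 1472 - 1504) + 4267 = -2604 + 4267 = 1663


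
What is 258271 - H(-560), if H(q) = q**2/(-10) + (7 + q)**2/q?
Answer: 23214167/80 ≈ 2.9018e+5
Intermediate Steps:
H(q) = -q**2/10 + (7 + q)**2/q (H(q) = q**2*(-1/10) + (7 + q)**2/q = -q**2/10 + (7 + q)**2/q)
258271 - H(-560) = 258271 - ((7 - 560)**2 - 1/10*(-560)**3)/(-560) = 258271 - (-1)*((-553)**2 - 1/10*(-175616000))/560 = 258271 - (-1)*(305809 + 17561600)/560 = 258271 - (-1)*17867409/560 = 258271 - 1*(-2552487/80) = 258271 + 2552487/80 = 23214167/80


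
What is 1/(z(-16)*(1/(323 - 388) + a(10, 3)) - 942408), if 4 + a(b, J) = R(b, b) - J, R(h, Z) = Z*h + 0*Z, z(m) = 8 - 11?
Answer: -65/61274652 ≈ -1.0608e-6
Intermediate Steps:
z(m) = -3
R(h, Z) = Z*h (R(h, Z) = Z*h + 0 = Z*h)
a(b, J) = -4 + b² - J (a(b, J) = -4 + (b*b - J) = -4 + (b² - J) = -4 + b² - J)
1/(z(-16)*(1/(323 - 388) + a(10, 3)) - 942408) = 1/(-3*(1/(323 - 388) + (-4 + 10² - 1*3)) - 942408) = 1/(-3*(1/(-65) + (-4 + 100 - 3)) - 942408) = 1/(-3*(-1/65 + 93) - 942408) = 1/(-3*6044/65 - 942408) = 1/(-18132/65 - 942408) = 1/(-61274652/65) = -65/61274652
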